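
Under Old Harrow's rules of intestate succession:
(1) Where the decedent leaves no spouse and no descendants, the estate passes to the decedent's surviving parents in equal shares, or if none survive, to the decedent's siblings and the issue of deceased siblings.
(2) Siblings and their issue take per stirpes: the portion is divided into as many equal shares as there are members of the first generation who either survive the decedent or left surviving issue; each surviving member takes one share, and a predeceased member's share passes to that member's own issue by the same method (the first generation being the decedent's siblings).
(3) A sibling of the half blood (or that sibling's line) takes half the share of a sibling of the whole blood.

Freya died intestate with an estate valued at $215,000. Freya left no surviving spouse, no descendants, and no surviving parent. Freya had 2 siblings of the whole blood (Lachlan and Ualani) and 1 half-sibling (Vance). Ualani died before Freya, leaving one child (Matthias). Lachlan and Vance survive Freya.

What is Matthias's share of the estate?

Matthias receives $86,000.

The entire $215,000 passes to the siblings and their issue.
Counting each half-blood sibling's line as half a unit, there are 5/2 units in $215,000, so one unit is $86,000. Whole-blood lines (Lachlan and Ualani) take $86,000 each; half-blood lines (Vance) take $43,000 each.
Ualani's share ($86,000) passes entirely to Matthias.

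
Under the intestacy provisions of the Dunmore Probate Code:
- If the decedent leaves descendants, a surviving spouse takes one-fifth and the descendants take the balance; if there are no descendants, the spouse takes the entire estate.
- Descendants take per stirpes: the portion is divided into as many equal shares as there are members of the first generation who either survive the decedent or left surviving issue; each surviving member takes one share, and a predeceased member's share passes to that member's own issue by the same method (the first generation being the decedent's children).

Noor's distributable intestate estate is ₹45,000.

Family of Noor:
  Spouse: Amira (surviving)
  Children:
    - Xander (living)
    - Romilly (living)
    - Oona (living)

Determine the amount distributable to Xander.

Xander receives ₹12,000.

Amira takes one-fifth of ₹45,000 = ₹9,000. The remaining ₹36,000 passes to the descendants.
The descendants' portion (₹36,000) is divided into 3 shares of ₹12,000: Xander, Romilly, and Oona each take ₹12,000.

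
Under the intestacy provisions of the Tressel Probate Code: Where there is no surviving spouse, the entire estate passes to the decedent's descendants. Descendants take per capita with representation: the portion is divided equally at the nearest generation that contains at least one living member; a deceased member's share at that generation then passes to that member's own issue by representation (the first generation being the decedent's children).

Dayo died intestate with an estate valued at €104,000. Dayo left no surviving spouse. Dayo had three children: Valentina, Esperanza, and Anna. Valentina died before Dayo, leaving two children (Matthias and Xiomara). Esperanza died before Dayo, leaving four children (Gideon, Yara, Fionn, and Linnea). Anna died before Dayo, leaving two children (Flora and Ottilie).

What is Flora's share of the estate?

The entire €104,000 passes to the descendants.
No child survives, so the initial division is made at the grandchildren's generation.
That amount (€104,000) is divided into 8 shares of €13,000: Matthias, Xiomara, Gideon, Yara, Fionn, Linnea, Flora, and Ottilie each take €13,000.

Flora receives €13,000.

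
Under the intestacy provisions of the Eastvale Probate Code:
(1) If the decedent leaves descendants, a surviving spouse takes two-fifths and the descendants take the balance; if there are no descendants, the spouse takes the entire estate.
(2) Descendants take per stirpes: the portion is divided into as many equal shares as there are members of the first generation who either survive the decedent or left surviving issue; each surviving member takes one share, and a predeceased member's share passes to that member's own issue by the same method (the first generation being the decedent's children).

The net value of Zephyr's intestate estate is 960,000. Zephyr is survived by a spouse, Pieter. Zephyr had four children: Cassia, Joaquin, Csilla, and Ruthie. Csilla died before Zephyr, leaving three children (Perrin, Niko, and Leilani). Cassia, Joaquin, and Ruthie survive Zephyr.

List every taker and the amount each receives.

Pieter takes two-fifths of 960,000 = 384,000. The remaining 576,000 passes to the descendants.
The descendants' portion (576,000) is divided into 4 shares of 144,000: Cassia, Joaquin, and Ruthie each take 144,000; Csilla's 144,000 share passes to Csilla's issue.
Csilla's share (144,000) is divided into 3 shares of 48,000: Perrin, Niko, and Leilani each take 48,000.

Pieter: 384,000; Cassia: 144,000; Joaquin: 144,000; Perrin: 48,000; Niko: 48,000; Leilani: 48,000; Ruthie: 144,000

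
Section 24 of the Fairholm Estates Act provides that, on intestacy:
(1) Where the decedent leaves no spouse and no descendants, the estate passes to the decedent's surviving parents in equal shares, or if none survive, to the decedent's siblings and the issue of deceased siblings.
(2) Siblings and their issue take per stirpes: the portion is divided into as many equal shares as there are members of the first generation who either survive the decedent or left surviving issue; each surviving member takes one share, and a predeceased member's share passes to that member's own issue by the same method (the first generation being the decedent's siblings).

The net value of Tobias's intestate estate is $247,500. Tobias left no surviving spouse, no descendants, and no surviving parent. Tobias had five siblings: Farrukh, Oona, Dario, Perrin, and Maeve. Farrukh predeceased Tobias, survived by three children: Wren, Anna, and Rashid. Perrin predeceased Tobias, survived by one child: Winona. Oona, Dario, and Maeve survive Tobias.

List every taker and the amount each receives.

The entire $247,500 passes to the siblings and their issue.
That amount ($247,500) is divided into 5 shares of $49,500: Oona, Dario, and Maeve each take $49,500; Farrukh's $49,500 share passes to Farrukh's issue; Perrin's $49,500 share passes to Perrin's issue.
Farrukh's share ($49,500) is divided into 3 shares of $16,500: Wren, Anna, and Rashid each take $16,500.
Perrin's share ($49,500) passes entirely to Winona.

Wren: $16,500; Anna: $16,500; Rashid: $16,500; Oona: $49,500; Dario: $49,500; Winona: $49,500; Maeve: $49,500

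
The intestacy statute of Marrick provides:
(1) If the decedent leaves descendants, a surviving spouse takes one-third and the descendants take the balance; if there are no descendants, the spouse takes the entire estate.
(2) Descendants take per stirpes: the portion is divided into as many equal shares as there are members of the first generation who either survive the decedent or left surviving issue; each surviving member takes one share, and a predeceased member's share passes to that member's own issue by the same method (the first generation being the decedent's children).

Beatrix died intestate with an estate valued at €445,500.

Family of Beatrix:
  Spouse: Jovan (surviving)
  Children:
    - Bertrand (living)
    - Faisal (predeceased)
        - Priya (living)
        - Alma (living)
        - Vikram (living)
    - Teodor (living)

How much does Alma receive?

Alma receives €33,000.

Jovan takes one-third of €445,500 = €148,500. The remaining €297,000 passes to the descendants.
The descendants' portion (€297,000) is divided into 3 shares of €99,000: Bertrand and Teodor each take €99,000; Faisal's €99,000 share passes to Faisal's issue.
Faisal's share (€99,000) is divided into 3 shares of €33,000: Priya, Alma, and Vikram each take €33,000.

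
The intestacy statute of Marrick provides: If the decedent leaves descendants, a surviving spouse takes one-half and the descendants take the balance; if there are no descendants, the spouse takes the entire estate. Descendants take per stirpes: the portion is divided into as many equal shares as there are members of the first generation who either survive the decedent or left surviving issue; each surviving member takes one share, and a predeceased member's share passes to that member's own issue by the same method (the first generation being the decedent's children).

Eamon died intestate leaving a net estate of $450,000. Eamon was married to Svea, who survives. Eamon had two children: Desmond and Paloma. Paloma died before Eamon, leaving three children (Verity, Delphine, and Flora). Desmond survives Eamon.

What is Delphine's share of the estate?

Delphine receives $37,500.

Svea takes one-half of $450,000 = $225,000. The remaining $225,000 passes to the descendants.
The descendants' portion ($225,000) is divided into 2 shares of $112,500: Desmond takes $112,500; Paloma's $112,500 share passes to Paloma's issue.
Paloma's share ($112,500) is divided into 3 shares of $37,500: Verity, Delphine, and Flora each take $37,500.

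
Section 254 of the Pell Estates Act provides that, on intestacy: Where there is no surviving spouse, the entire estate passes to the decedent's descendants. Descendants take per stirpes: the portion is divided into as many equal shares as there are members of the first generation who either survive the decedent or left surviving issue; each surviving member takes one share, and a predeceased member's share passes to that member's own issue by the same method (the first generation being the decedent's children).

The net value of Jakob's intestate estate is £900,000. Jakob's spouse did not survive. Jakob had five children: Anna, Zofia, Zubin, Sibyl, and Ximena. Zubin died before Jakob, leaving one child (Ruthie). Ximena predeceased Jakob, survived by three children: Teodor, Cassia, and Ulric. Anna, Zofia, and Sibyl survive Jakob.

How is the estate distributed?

The entire £900,000 passes to the descendants.
That amount (£900,000) is divided into 5 shares of £180,000: Anna, Zofia, and Sibyl each take £180,000; Zubin's £180,000 share passes to Zubin's issue; Ximena's £180,000 share passes to Ximena's issue.
Zubin's share (£180,000) passes entirely to Ruthie.
Ximena's share (£180,000) is divided into 3 shares of £60,000: Teodor, Cassia, and Ulric each take £60,000.

Anna: £180,000; Zofia: £180,000; Ruthie: £180,000; Sibyl: £180,000; Teodor: £60,000; Cassia: £60,000; Ulric: £60,000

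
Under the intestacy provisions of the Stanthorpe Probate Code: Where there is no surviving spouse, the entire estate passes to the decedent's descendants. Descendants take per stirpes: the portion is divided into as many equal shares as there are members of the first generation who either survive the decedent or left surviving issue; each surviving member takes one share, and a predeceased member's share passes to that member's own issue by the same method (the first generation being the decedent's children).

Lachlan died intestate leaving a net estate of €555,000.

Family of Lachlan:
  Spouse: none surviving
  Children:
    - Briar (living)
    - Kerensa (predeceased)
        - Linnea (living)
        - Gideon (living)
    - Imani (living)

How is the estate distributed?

Briar: €185,000; Linnea: €92,500; Gideon: €92,500; Imani: €185,000

The entire €555,000 passes to the descendants.
That amount (€555,000) is divided into 3 shares of €185,000: Briar and Imani each take €185,000; Kerensa's €185,000 share passes to Kerensa's issue.
Kerensa's share (€185,000) is divided into 2 shares of €92,500: Linnea and Gideon each take €92,500.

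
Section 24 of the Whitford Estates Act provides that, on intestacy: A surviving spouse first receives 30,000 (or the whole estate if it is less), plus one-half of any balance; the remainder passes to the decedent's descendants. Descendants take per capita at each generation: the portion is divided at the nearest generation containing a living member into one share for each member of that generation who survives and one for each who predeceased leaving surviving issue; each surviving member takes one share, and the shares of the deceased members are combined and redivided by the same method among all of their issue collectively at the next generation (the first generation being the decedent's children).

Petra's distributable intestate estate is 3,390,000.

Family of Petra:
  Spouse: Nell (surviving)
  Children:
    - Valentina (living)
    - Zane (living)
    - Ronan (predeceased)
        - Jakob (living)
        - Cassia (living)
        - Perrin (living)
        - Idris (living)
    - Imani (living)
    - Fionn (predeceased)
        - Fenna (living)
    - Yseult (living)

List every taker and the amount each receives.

Nell first takes 30,000, leaving a balance of 3,360,000. Nell then takes one-half of the balance (1,680,000), for a total of 1,710,000. The remaining 1,680,000 passes to the descendants.
The descendants' portion (1,680,000) is divided at the children's generation into 6 shares of 280,000. Valentina, Zane, Imani, and Yseult each take 280,000. The 2 shares of the deceased (Ronan and Fionn) are combined into a pool of 560,000.
That pool (560,000) is divided at the grandchildren's generation equally among Jakob, Cassia, Perrin, Idris, and Fenna: 112,000 each.

Nell: 1,710,000; Valentina: 280,000; Zane: 280,000; Jakob: 112,000; Cassia: 112,000; Perrin: 112,000; Idris: 112,000; Imani: 280,000; Fenna: 112,000; Yseult: 280,000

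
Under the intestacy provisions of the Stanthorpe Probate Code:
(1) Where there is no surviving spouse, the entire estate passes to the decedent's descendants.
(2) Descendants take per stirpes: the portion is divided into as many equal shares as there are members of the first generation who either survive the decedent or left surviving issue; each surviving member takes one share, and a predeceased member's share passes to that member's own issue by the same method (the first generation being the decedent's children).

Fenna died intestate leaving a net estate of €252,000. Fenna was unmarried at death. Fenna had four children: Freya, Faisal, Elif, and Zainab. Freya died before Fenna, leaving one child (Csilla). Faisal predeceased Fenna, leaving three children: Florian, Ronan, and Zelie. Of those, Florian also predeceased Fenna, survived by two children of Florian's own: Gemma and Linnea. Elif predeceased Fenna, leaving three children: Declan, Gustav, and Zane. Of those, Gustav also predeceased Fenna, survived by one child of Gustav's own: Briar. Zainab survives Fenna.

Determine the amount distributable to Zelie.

The entire €252,000 passes to the descendants.
That amount (€252,000) is divided into 4 shares of €63,000: Zainab takes €63,000; Freya's €63,000 share passes to Freya's issue; Faisal's €63,000 share passes to Faisal's issue; Elif's €63,000 share passes to Elif's issue.
Freya's share (€63,000) passes entirely to Csilla.
Faisal's share (€63,000) is divided into 3 shares of €21,000: Ronan and Zelie each take €21,000; Florian's €21,000 share passes to Florian's issue.
Florian's share (€21,000) is divided into 2 shares of €10,500: Gemma and Linnea each take €10,500.
Elif's share (€63,000) is divided into 3 shares of €21,000: Declan and Zane each take €21,000; Gustav's €21,000 share passes to Gustav's issue.
Gustav's share (€21,000) passes entirely to Briar.

Zelie receives €21,000.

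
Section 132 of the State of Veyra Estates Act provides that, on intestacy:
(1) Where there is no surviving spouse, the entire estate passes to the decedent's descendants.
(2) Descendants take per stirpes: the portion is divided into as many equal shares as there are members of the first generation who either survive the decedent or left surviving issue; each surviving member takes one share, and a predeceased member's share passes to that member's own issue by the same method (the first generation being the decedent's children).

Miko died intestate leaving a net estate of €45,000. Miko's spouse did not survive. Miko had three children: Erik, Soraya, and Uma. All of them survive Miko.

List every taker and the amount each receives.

The entire €45,000 passes to the descendants.
That amount (€45,000) is divided into 3 shares of €15,000: Erik, Soraya, and Uma each take €15,000.

Erik: €15,000; Soraya: €15,000; Uma: €15,000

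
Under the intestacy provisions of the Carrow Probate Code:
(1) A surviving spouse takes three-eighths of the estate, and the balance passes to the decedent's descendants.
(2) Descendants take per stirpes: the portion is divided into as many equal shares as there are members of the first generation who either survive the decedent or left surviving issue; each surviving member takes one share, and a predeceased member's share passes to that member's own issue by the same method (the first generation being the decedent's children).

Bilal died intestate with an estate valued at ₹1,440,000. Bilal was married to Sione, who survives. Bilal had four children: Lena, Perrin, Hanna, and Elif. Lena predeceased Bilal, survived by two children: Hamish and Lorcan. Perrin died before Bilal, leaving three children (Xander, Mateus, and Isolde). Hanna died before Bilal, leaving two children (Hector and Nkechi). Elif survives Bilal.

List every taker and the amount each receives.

Sione takes three-eighths of ₹1,440,000 = ₹540,000. The remaining ₹900,000 passes to the descendants.
The descendants' portion (₹900,000) is divided into 4 shares of ₹225,000: Elif takes ₹225,000; Lena's ₹225,000 share passes to Lena's issue; Perrin's ₹225,000 share passes to Perrin's issue; Hanna's ₹225,000 share passes to Hanna's issue.
Lena's share (₹225,000) is divided into 2 shares of ₹112,500: Hamish and Lorcan each take ₹112,500.
Perrin's share (₹225,000) is divided into 3 shares of ₹75,000: Xander, Mateus, and Isolde each take ₹75,000.
Hanna's share (₹225,000) is divided into 2 shares of ₹112,500: Hector and Nkechi each take ₹112,500.

Sione: ₹540,000; Hamish: ₹112,500; Lorcan: ₹112,500; Xander: ₹75,000; Mateus: ₹75,000; Isolde: ₹75,000; Hector: ₹112,500; Nkechi: ₹112,500; Elif: ₹225,000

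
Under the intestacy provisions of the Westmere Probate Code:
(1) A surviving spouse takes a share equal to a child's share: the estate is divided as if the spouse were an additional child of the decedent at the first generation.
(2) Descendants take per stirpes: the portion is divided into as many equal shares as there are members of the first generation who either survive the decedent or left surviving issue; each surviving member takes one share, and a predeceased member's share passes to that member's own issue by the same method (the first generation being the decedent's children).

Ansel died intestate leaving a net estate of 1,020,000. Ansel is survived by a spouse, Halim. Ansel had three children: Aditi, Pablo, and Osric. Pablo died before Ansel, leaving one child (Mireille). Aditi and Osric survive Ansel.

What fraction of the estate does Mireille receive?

The spouse counts as an additional share at the children's level, so there are 4 primary shares of 255,000. Halim takes one such share (255,000).
The children's combined portion (765,000) is divided into 3 shares of 255,000: Aditi and Osric each take 255,000; Pablo's 255,000 share passes to Pablo's issue.
Pablo's share (255,000) passes entirely to Mireille.

Mireille receives 1/4 of the estate.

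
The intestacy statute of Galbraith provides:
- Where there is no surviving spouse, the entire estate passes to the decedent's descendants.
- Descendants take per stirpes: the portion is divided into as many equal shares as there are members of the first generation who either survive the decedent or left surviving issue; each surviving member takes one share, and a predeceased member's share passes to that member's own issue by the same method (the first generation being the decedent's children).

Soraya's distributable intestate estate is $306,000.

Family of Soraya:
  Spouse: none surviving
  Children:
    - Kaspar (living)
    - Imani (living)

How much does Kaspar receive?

The entire $306,000 passes to the descendants.
That amount ($306,000) is divided into 2 shares of $153,000: Kaspar and Imani each take $153,000.

Kaspar receives $153,000.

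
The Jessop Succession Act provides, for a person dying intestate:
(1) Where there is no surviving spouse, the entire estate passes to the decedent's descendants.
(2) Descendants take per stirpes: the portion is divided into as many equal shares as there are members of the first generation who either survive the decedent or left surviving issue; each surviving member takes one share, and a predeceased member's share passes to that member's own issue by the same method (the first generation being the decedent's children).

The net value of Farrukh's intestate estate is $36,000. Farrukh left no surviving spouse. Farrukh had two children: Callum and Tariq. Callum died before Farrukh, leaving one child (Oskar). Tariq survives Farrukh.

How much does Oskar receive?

The entire $36,000 passes to the descendants.
That amount ($36,000) is divided into 2 shares of $18,000: Tariq takes $18,000; Callum's $18,000 share passes to Callum's issue.
Callum's share ($18,000) passes entirely to Oskar.

Oskar receives $18,000.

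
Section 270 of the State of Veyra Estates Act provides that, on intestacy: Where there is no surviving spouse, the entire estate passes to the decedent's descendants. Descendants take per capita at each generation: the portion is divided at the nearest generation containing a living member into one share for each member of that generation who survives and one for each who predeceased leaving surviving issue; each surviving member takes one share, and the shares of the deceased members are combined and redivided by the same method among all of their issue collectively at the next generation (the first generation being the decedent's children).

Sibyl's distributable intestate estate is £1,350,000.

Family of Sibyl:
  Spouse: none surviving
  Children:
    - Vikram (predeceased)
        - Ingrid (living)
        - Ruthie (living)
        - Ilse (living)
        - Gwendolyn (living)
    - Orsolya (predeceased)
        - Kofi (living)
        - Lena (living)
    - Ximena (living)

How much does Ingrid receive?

Ingrid receives £150,000.

The entire £1,350,000 passes to the descendants.
That amount (£1,350,000) is divided at the children's generation into 3 shares of £450,000. Ximena takes £450,000. The 2 shares of the deceased (Vikram and Orsolya) are combined into a pool of £900,000.
That pool (£900,000) is divided at the grandchildren's generation equally among Ingrid, Ruthie, Ilse, Gwendolyn, Kofi, and Lena: £150,000 each.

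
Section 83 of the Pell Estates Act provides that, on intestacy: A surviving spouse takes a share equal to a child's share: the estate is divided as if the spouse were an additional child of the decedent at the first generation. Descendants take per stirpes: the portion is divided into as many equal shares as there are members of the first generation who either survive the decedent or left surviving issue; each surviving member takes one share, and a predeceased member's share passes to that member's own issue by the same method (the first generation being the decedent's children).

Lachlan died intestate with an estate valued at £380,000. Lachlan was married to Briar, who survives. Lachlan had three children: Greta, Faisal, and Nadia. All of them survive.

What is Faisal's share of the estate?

The spouse counts as an additional share at the children's level, so there are 4 primary shares of £95,000. Briar takes one such share (£95,000).
The children's combined portion (£285,000) is divided into 3 shares of £95,000: Greta, Faisal, and Nadia each take £95,000.

Faisal receives £95,000.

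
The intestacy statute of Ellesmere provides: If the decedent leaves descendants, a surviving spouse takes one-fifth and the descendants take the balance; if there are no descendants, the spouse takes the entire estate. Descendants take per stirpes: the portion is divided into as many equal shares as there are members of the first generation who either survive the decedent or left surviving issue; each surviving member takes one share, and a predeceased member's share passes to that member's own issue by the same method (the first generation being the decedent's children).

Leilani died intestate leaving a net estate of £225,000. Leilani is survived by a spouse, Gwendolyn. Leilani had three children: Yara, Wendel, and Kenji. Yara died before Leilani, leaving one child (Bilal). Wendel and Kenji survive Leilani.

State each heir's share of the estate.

Gwendolyn: £45,000; Bilal: £60,000; Wendel: £60,000; Kenji: £60,000

Gwendolyn takes one-fifth of £225,000 = £45,000. The remaining £180,000 passes to the descendants.
The descendants' portion (£180,000) is divided into 3 shares of £60,000: Wendel and Kenji each take £60,000; Yara's £60,000 share passes to Yara's issue.
Yara's share (£60,000) passes entirely to Bilal.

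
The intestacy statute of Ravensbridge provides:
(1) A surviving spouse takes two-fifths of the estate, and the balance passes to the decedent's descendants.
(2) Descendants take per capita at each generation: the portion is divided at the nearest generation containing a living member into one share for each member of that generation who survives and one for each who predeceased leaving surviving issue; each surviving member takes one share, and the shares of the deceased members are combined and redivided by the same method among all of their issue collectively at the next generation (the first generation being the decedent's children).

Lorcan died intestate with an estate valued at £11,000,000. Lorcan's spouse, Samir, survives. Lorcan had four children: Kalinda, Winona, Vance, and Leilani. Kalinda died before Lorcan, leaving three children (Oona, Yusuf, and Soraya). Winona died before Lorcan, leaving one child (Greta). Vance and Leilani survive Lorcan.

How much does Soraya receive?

Soraya receives £825,000.

Samir takes two-fifths of £11,000,000 = £4,400,000. The remaining £6,600,000 passes to the descendants.
The descendants' portion (£6,600,000) is divided at the children's generation into 4 shares of £1,650,000. Vance and Leilani each take £1,650,000. The 2 shares of the deceased (Kalinda and Winona) are combined into a pool of £3,300,000.
That pool (£3,300,000) is divided at the grandchildren's generation equally among Oona, Yusuf, Soraya, and Greta: £825,000 each.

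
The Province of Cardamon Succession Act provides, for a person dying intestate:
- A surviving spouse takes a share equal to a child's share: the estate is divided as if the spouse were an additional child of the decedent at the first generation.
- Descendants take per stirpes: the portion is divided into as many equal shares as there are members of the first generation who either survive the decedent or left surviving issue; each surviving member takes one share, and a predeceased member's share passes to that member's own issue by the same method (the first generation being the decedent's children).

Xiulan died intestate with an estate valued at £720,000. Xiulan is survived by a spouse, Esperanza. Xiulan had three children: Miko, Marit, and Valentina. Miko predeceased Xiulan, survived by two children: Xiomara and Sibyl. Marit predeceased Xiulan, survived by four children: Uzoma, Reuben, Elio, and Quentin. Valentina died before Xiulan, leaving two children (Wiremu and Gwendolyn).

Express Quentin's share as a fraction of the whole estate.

Quentin receives 1/16 of the estate.

The spouse counts as an additional share at the children's level, so there are 4 primary shares of £180,000. Esperanza takes one such share (£180,000).
The children's combined portion (£540,000) is divided into 3 shares of £180,000: Miko's £180,000 share passes to Miko's issue; Marit's £180,000 share passes to Marit's issue; Valentina's £180,000 share passes to Valentina's issue.
Miko's share (£180,000) is divided into 2 shares of £90,000: Xiomara and Sibyl each take £90,000.
Marit's share (£180,000) is divided into 4 shares of £45,000: Uzoma, Reuben, Elio, and Quentin each take £45,000.
Valentina's share (£180,000) is divided into 2 shares of £90,000: Wiremu and Gwendolyn each take £90,000.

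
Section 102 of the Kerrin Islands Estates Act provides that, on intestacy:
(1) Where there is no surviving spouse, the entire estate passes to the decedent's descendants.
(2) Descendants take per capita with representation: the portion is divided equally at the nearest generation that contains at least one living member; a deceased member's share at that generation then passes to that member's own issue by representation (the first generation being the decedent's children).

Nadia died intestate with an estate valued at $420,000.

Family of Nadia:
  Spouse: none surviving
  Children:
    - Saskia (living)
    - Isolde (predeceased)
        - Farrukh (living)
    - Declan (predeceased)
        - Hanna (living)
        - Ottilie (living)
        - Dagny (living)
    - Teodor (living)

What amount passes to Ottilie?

Ottilie receives $35,000.

The entire $420,000 passes to the descendants.
That amount ($420,000) is divided into 4 shares of $105,000: Saskia and Teodor each take $105,000; Isolde's $105,000 share passes to Isolde's issue; Declan's $105,000 share passes to Declan's issue.
Isolde's share ($105,000) passes entirely to Farrukh.
Declan's share ($105,000) is divided into 3 shares of $35,000: Hanna, Ottilie, and Dagny each take $35,000.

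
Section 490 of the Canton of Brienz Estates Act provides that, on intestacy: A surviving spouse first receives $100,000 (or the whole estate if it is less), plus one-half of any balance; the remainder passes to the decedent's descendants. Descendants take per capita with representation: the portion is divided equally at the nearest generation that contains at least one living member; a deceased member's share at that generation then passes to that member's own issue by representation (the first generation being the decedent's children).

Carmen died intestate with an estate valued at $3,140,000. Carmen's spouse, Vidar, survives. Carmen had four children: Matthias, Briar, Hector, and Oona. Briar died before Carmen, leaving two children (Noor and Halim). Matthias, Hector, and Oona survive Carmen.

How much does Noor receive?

Vidar first takes $100,000, leaving a balance of $3,040,000. Vidar then takes one-half of the balance ($1,520,000), for a total of $1,620,000. The remaining $1,520,000 passes to the descendants.
The descendants' portion ($1,520,000) is divided into 4 shares of $380,000: Matthias, Hector, and Oona each take $380,000; Briar's $380,000 share passes to Briar's issue.
Briar's share ($380,000) is divided into 2 shares of $190,000: Noor and Halim each take $190,000.

Noor receives $190,000.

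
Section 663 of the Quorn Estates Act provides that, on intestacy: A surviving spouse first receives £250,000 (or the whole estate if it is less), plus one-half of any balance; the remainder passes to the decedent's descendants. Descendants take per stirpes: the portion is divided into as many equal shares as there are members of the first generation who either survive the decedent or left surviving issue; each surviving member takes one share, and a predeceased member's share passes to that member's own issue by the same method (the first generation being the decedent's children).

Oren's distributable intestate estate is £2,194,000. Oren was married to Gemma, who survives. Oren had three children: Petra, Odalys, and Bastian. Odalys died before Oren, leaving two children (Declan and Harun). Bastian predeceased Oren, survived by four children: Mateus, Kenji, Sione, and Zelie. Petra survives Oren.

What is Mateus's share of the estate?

Mateus receives £81,000.

Gemma first takes £250,000, leaving a balance of £1,944,000. Gemma then takes one-half of the balance (£972,000), for a total of £1,222,000. The remaining £972,000 passes to the descendants.
The descendants' portion (£972,000) is divided into 3 shares of £324,000: Petra takes £324,000; Odalys's £324,000 share passes to Odalys's issue; Bastian's £324,000 share passes to Bastian's issue.
Odalys's share (£324,000) is divided into 2 shares of £162,000: Declan and Harun each take £162,000.
Bastian's share (£324,000) is divided into 4 shares of £81,000: Mateus, Kenji, Sione, and Zelie each take £81,000.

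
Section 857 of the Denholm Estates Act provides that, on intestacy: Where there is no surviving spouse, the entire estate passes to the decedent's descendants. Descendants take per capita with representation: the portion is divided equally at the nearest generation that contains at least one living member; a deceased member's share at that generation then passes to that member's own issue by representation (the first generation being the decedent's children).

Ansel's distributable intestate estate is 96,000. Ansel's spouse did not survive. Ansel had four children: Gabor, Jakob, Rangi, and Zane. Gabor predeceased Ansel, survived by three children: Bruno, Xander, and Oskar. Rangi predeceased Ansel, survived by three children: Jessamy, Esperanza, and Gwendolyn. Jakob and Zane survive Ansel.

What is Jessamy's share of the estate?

Jessamy receives 8,000.

The entire 96,000 passes to the descendants.
That amount (96,000) is divided into 4 shares of 24,000: Jakob and Zane each take 24,000; Gabor's 24,000 share passes to Gabor's issue; Rangi's 24,000 share passes to Rangi's issue.
Gabor's share (24,000) is divided into 3 shares of 8,000: Bruno, Xander, and Oskar each take 8,000.
Rangi's share (24,000) is divided into 3 shares of 8,000: Jessamy, Esperanza, and Gwendolyn each take 8,000.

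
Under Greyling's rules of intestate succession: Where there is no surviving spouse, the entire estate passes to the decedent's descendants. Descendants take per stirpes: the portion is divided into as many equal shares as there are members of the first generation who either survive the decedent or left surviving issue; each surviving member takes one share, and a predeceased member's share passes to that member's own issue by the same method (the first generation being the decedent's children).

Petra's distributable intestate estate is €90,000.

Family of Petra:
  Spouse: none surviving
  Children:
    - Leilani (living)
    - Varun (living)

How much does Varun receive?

Varun receives €45,000.

The entire €90,000 passes to the descendants.
That amount (€90,000) is divided into 2 shares of €45,000: Leilani and Varun each take €45,000.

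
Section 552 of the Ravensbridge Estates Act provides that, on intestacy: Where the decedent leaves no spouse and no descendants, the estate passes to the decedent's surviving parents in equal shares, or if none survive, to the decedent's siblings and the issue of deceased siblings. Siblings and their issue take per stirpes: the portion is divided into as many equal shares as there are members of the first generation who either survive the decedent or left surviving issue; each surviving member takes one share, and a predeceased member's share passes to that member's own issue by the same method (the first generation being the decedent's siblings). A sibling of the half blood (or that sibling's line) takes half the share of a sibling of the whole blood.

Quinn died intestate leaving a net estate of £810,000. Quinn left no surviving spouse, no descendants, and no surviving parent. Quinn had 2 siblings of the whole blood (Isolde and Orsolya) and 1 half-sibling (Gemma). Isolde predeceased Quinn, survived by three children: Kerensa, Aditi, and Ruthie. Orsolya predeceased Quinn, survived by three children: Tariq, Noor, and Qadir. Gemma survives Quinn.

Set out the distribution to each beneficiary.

The entire £810,000 passes to the siblings and their issue.
Counting each half-blood sibling's line as half a unit, there are 5/2 units in £810,000, so one unit is £324,000. Whole-blood lines (Isolde and Orsolya) take £324,000 each; half-blood lines (Gemma) take £162,000 each.
Isolde's share (£324,000) is divided into 3 shares of £108,000: Kerensa, Aditi, and Ruthie each take £108,000.
Orsolya's share (£324,000) is divided into 3 shares of £108,000: Tariq, Noor, and Qadir each take £108,000.

Gemma: £162,000; Kerensa: £108,000; Aditi: £108,000; Ruthie: £108,000; Tariq: £108,000; Noor: £108,000; Qadir: £108,000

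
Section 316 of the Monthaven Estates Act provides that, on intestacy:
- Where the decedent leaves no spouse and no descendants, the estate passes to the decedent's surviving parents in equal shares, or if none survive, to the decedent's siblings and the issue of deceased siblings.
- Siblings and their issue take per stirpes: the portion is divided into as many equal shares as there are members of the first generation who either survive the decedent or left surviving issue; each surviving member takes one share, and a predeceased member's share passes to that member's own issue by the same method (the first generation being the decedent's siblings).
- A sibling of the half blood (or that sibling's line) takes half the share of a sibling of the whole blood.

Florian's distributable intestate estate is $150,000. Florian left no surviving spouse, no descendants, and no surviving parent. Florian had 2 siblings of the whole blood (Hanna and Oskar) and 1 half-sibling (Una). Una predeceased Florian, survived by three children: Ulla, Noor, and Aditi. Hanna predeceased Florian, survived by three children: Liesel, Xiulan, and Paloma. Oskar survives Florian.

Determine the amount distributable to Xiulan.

The entire $150,000 passes to the siblings and their issue.
Counting each half-blood sibling's line as half a unit, there are 5/2 units in $150,000, so one unit is $60,000. Whole-blood lines (Hanna and Oskar) take $60,000 each; half-blood lines (Una) take $30,000 each.
Una's share ($30,000) is divided into 3 shares of $10,000: Ulla, Noor, and Aditi each take $10,000.
Hanna's share ($60,000) is divided into 3 shares of $20,000: Liesel, Xiulan, and Paloma each take $20,000.

Xiulan receives $20,000.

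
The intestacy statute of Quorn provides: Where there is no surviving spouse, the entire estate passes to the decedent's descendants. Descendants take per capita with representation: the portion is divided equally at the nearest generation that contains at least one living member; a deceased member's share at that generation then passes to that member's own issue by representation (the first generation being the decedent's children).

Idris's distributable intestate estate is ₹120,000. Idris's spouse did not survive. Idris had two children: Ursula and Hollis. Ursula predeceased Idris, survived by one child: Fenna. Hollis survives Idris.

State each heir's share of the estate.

The entire ₹120,000 passes to the descendants.
That amount (₹120,000) is divided into 2 shares of ₹60,000: Hollis takes ₹60,000; Ursula's ₹60,000 share passes to Ursula's issue.
Ursula's share (₹60,000) passes entirely to Fenna.

Fenna: ₹60,000; Hollis: ₹60,000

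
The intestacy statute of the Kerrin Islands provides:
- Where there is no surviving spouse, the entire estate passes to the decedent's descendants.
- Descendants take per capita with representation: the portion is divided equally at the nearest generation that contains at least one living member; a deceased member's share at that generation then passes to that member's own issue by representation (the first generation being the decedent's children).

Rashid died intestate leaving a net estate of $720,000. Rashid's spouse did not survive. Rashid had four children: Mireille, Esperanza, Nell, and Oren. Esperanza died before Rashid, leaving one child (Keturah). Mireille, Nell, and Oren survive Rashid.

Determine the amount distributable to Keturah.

Keturah receives $180,000.

The entire $720,000 passes to the descendants.
That amount ($720,000) is divided into 4 shares of $180,000: Mireille, Nell, and Oren each take $180,000; Esperanza's $180,000 share passes to Esperanza's issue.
Esperanza's share ($180,000) passes entirely to Keturah.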